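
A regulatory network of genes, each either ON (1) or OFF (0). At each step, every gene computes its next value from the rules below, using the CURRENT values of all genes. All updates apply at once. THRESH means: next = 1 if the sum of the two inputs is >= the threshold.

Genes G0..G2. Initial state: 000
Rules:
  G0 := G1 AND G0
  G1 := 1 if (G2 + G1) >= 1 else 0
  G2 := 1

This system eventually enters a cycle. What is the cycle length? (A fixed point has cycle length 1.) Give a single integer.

Answer: 1

Derivation:
Step 0: 000
Step 1: G0=G1&G0=0&0=0 G1=(0+0>=1)=0 G2=1(const) -> 001
Step 2: G0=G1&G0=0&0=0 G1=(1+0>=1)=1 G2=1(const) -> 011
Step 3: G0=G1&G0=1&0=0 G1=(1+1>=1)=1 G2=1(const) -> 011
State from step 3 equals state from step 2 -> cycle length 1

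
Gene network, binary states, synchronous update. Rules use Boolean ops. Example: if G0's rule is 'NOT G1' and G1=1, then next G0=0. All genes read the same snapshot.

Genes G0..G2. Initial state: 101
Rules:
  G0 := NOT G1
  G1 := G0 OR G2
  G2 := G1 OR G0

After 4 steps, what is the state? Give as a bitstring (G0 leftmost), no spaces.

Step 1: G0=NOT G1=NOT 0=1 G1=G0|G2=1|1=1 G2=G1|G0=0|1=1 -> 111
Step 2: G0=NOT G1=NOT 1=0 G1=G0|G2=1|1=1 G2=G1|G0=1|1=1 -> 011
Step 3: G0=NOT G1=NOT 1=0 G1=G0|G2=0|1=1 G2=G1|G0=1|0=1 -> 011
Step 4: G0=NOT G1=NOT 1=0 G1=G0|G2=0|1=1 G2=G1|G0=1|0=1 -> 011

011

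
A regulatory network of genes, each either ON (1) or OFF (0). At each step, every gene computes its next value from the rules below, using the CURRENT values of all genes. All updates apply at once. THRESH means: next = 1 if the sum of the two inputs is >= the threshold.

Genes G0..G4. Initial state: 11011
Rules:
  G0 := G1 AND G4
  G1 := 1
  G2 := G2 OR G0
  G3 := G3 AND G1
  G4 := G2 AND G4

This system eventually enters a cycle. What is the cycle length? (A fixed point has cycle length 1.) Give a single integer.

Answer: 1

Derivation:
Step 0: 11011
Step 1: G0=G1&G4=1&1=1 G1=1(const) G2=G2|G0=0|1=1 G3=G3&G1=1&1=1 G4=G2&G4=0&1=0 -> 11110
Step 2: G0=G1&G4=1&0=0 G1=1(const) G2=G2|G0=1|1=1 G3=G3&G1=1&1=1 G4=G2&G4=1&0=0 -> 01110
Step 3: G0=G1&G4=1&0=0 G1=1(const) G2=G2|G0=1|0=1 G3=G3&G1=1&1=1 G4=G2&G4=1&0=0 -> 01110
State from step 3 equals state from step 2 -> cycle length 1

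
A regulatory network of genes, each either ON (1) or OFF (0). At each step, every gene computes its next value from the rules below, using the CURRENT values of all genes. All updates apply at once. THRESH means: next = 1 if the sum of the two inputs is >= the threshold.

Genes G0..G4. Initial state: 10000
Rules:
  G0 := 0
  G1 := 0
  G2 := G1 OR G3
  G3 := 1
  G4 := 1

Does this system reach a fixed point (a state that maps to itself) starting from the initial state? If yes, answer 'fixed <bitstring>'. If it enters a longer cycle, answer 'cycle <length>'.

Step 0: 10000
Step 1: G0=0(const) G1=0(const) G2=G1|G3=0|0=0 G3=1(const) G4=1(const) -> 00011
Step 2: G0=0(const) G1=0(const) G2=G1|G3=0|1=1 G3=1(const) G4=1(const) -> 00111
Step 3: G0=0(const) G1=0(const) G2=G1|G3=0|1=1 G3=1(const) G4=1(const) -> 00111
Fixed point reached at step 2: 00111

Answer: fixed 00111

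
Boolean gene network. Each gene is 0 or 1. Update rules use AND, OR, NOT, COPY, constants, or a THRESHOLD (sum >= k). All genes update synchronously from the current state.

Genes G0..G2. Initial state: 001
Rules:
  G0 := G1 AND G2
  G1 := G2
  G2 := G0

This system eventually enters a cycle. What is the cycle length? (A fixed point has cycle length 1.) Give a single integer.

Step 0: 001
Step 1: G0=G1&G2=0&1=0 G1=G2=1 G2=G0=0 -> 010
Step 2: G0=G1&G2=1&0=0 G1=G2=0 G2=G0=0 -> 000
Step 3: G0=G1&G2=0&0=0 G1=G2=0 G2=G0=0 -> 000
State from step 3 equals state from step 2 -> cycle length 1

Answer: 1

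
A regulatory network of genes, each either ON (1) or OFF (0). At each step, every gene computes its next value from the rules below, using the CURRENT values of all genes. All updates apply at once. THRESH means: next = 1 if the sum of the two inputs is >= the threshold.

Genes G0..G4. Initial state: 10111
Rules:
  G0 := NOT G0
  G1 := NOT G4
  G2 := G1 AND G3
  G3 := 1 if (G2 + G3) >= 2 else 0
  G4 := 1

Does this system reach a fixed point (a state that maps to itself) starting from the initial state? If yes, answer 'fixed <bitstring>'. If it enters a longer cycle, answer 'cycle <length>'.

Answer: cycle 2

Derivation:
Step 0: 10111
Step 1: G0=NOT G0=NOT 1=0 G1=NOT G4=NOT 1=0 G2=G1&G3=0&1=0 G3=(1+1>=2)=1 G4=1(const) -> 00011
Step 2: G0=NOT G0=NOT 0=1 G1=NOT G4=NOT 1=0 G2=G1&G3=0&1=0 G3=(0+1>=2)=0 G4=1(const) -> 10001
Step 3: G0=NOT G0=NOT 1=0 G1=NOT G4=NOT 1=0 G2=G1&G3=0&0=0 G3=(0+0>=2)=0 G4=1(const) -> 00001
Step 4: G0=NOT G0=NOT 0=1 G1=NOT G4=NOT 1=0 G2=G1&G3=0&0=0 G3=(0+0>=2)=0 G4=1(const) -> 10001
Cycle of length 2 starting at step 2 -> no fixed point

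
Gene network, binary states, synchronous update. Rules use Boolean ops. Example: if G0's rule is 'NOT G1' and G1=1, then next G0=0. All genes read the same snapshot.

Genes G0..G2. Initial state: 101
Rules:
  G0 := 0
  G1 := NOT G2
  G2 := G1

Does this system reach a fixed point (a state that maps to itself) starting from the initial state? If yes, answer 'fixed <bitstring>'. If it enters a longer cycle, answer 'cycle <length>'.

Answer: cycle 4

Derivation:
Step 0: 101
Step 1: G0=0(const) G1=NOT G2=NOT 1=0 G2=G1=0 -> 000
Step 2: G0=0(const) G1=NOT G2=NOT 0=1 G2=G1=0 -> 010
Step 3: G0=0(const) G1=NOT G2=NOT 0=1 G2=G1=1 -> 011
Step 4: G0=0(const) G1=NOT G2=NOT 1=0 G2=G1=1 -> 001
Step 5: G0=0(const) G1=NOT G2=NOT 1=0 G2=G1=0 -> 000
Cycle of length 4 starting at step 1 -> no fixed point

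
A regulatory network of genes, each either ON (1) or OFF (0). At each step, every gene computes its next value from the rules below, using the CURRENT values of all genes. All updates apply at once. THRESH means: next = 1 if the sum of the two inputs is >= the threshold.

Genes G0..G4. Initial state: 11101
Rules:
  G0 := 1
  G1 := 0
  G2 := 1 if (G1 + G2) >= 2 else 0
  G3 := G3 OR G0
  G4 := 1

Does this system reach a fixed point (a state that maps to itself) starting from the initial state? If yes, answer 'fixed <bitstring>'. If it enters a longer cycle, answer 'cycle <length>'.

Answer: fixed 10011

Derivation:
Step 0: 11101
Step 1: G0=1(const) G1=0(const) G2=(1+1>=2)=1 G3=G3|G0=0|1=1 G4=1(const) -> 10111
Step 2: G0=1(const) G1=0(const) G2=(0+1>=2)=0 G3=G3|G0=1|1=1 G4=1(const) -> 10011
Step 3: G0=1(const) G1=0(const) G2=(0+0>=2)=0 G3=G3|G0=1|1=1 G4=1(const) -> 10011
Fixed point reached at step 2: 10011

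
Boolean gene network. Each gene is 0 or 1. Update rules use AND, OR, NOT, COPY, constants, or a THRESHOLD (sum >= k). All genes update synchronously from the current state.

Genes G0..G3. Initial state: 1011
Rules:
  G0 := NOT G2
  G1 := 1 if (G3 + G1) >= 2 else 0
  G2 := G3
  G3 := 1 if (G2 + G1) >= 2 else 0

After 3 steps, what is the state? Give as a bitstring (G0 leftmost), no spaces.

Step 1: G0=NOT G2=NOT 1=0 G1=(1+0>=2)=0 G2=G3=1 G3=(1+0>=2)=0 -> 0010
Step 2: G0=NOT G2=NOT 1=0 G1=(0+0>=2)=0 G2=G3=0 G3=(1+0>=2)=0 -> 0000
Step 3: G0=NOT G2=NOT 0=1 G1=(0+0>=2)=0 G2=G3=0 G3=(0+0>=2)=0 -> 1000

1000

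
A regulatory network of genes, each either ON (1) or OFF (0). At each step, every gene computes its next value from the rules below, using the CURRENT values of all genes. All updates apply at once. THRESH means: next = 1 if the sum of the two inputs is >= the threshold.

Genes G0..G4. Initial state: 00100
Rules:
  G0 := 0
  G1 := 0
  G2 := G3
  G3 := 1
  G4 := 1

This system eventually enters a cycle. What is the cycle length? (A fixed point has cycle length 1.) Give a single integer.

Answer: 1

Derivation:
Step 0: 00100
Step 1: G0=0(const) G1=0(const) G2=G3=0 G3=1(const) G4=1(const) -> 00011
Step 2: G0=0(const) G1=0(const) G2=G3=1 G3=1(const) G4=1(const) -> 00111
Step 3: G0=0(const) G1=0(const) G2=G3=1 G3=1(const) G4=1(const) -> 00111
State from step 3 equals state from step 2 -> cycle length 1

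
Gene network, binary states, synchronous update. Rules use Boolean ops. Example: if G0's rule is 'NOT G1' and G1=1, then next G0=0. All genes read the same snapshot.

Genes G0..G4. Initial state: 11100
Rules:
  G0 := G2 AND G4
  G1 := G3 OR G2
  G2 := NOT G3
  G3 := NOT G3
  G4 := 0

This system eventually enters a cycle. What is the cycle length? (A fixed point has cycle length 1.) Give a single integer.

Step 0: 11100
Step 1: G0=G2&G4=1&0=0 G1=G3|G2=0|1=1 G2=NOT G3=NOT 0=1 G3=NOT G3=NOT 0=1 G4=0(const) -> 01110
Step 2: G0=G2&G4=1&0=0 G1=G3|G2=1|1=1 G2=NOT G3=NOT 1=0 G3=NOT G3=NOT 1=0 G4=0(const) -> 01000
Step 3: G0=G2&G4=0&0=0 G1=G3|G2=0|0=0 G2=NOT G3=NOT 0=1 G3=NOT G3=NOT 0=1 G4=0(const) -> 00110
Step 4: G0=G2&G4=1&0=0 G1=G3|G2=1|1=1 G2=NOT G3=NOT 1=0 G3=NOT G3=NOT 1=0 G4=0(const) -> 01000
State from step 4 equals state from step 2 -> cycle length 2

Answer: 2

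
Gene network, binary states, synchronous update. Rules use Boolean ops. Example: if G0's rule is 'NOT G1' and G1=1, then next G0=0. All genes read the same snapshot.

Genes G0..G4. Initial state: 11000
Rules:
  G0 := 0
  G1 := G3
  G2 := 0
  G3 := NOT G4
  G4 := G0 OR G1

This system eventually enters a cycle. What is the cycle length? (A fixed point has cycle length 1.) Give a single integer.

Answer: 2

Derivation:
Step 0: 11000
Step 1: G0=0(const) G1=G3=0 G2=0(const) G3=NOT G4=NOT 0=1 G4=G0|G1=1|1=1 -> 00011
Step 2: G0=0(const) G1=G3=1 G2=0(const) G3=NOT G4=NOT 1=0 G4=G0|G1=0|0=0 -> 01000
Step 3: G0=0(const) G1=G3=0 G2=0(const) G3=NOT G4=NOT 0=1 G4=G0|G1=0|1=1 -> 00011
State from step 3 equals state from step 1 -> cycle length 2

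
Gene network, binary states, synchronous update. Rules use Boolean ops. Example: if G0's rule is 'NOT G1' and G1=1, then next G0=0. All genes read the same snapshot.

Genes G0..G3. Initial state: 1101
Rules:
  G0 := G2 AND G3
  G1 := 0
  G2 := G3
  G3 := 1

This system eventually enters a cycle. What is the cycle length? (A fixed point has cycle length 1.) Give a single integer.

Answer: 1

Derivation:
Step 0: 1101
Step 1: G0=G2&G3=0&1=0 G1=0(const) G2=G3=1 G3=1(const) -> 0011
Step 2: G0=G2&G3=1&1=1 G1=0(const) G2=G3=1 G3=1(const) -> 1011
Step 3: G0=G2&G3=1&1=1 G1=0(const) G2=G3=1 G3=1(const) -> 1011
State from step 3 equals state from step 2 -> cycle length 1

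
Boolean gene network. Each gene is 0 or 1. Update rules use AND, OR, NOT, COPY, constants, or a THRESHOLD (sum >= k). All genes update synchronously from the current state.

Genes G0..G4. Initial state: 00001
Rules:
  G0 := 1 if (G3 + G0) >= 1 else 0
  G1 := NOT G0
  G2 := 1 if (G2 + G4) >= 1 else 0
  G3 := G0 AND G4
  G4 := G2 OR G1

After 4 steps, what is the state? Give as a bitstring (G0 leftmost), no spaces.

Step 1: G0=(0+0>=1)=0 G1=NOT G0=NOT 0=1 G2=(0+1>=1)=1 G3=G0&G4=0&1=0 G4=G2|G1=0|0=0 -> 01100
Step 2: G0=(0+0>=1)=0 G1=NOT G0=NOT 0=1 G2=(1+0>=1)=1 G3=G0&G4=0&0=0 G4=G2|G1=1|1=1 -> 01101
Step 3: G0=(0+0>=1)=0 G1=NOT G0=NOT 0=1 G2=(1+1>=1)=1 G3=G0&G4=0&1=0 G4=G2|G1=1|1=1 -> 01101
Step 4: G0=(0+0>=1)=0 G1=NOT G0=NOT 0=1 G2=(1+1>=1)=1 G3=G0&G4=0&1=0 G4=G2|G1=1|1=1 -> 01101

01101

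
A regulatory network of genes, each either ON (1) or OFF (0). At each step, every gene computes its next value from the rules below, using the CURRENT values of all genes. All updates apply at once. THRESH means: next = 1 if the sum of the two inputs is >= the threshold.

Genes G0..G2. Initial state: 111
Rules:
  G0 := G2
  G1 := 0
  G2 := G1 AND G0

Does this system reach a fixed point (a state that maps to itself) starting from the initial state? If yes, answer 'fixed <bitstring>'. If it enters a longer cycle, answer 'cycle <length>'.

Step 0: 111
Step 1: G0=G2=1 G1=0(const) G2=G1&G0=1&1=1 -> 101
Step 2: G0=G2=1 G1=0(const) G2=G1&G0=0&1=0 -> 100
Step 3: G0=G2=0 G1=0(const) G2=G1&G0=0&1=0 -> 000
Step 4: G0=G2=0 G1=0(const) G2=G1&G0=0&0=0 -> 000
Fixed point reached at step 3: 000

Answer: fixed 000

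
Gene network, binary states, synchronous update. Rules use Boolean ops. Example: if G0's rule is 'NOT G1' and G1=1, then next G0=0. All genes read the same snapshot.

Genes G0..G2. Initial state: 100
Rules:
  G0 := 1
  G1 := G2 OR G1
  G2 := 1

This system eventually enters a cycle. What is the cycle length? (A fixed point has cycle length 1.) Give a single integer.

Answer: 1

Derivation:
Step 0: 100
Step 1: G0=1(const) G1=G2|G1=0|0=0 G2=1(const) -> 101
Step 2: G0=1(const) G1=G2|G1=1|0=1 G2=1(const) -> 111
Step 3: G0=1(const) G1=G2|G1=1|1=1 G2=1(const) -> 111
State from step 3 equals state from step 2 -> cycle length 1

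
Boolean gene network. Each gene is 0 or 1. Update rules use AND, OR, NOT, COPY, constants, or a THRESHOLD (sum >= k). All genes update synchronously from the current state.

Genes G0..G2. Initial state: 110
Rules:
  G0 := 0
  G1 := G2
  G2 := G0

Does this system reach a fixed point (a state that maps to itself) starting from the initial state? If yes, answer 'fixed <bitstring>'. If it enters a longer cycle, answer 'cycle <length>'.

Step 0: 110
Step 1: G0=0(const) G1=G2=0 G2=G0=1 -> 001
Step 2: G0=0(const) G1=G2=1 G2=G0=0 -> 010
Step 3: G0=0(const) G1=G2=0 G2=G0=0 -> 000
Step 4: G0=0(const) G1=G2=0 G2=G0=0 -> 000
Fixed point reached at step 3: 000

Answer: fixed 000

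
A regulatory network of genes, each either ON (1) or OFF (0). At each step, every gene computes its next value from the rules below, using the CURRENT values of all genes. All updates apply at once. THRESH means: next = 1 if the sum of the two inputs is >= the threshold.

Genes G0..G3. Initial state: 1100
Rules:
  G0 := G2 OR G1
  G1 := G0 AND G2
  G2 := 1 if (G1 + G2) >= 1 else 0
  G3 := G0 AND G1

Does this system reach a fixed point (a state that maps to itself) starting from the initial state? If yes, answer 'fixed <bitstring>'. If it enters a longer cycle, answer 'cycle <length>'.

Step 0: 1100
Step 1: G0=G2|G1=0|1=1 G1=G0&G2=1&0=0 G2=(1+0>=1)=1 G3=G0&G1=1&1=1 -> 1011
Step 2: G0=G2|G1=1|0=1 G1=G0&G2=1&1=1 G2=(0+1>=1)=1 G3=G0&G1=1&0=0 -> 1110
Step 3: G0=G2|G1=1|1=1 G1=G0&G2=1&1=1 G2=(1+1>=1)=1 G3=G0&G1=1&1=1 -> 1111
Step 4: G0=G2|G1=1|1=1 G1=G0&G2=1&1=1 G2=(1+1>=1)=1 G3=G0&G1=1&1=1 -> 1111
Fixed point reached at step 3: 1111

Answer: fixed 1111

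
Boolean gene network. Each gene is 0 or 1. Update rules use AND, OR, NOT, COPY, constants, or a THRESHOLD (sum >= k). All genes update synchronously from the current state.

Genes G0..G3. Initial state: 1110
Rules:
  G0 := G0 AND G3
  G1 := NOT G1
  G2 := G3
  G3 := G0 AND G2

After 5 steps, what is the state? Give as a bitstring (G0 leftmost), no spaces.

Step 1: G0=G0&G3=1&0=0 G1=NOT G1=NOT 1=0 G2=G3=0 G3=G0&G2=1&1=1 -> 0001
Step 2: G0=G0&G3=0&1=0 G1=NOT G1=NOT 0=1 G2=G3=1 G3=G0&G2=0&0=0 -> 0110
Step 3: G0=G0&G3=0&0=0 G1=NOT G1=NOT 1=0 G2=G3=0 G3=G0&G2=0&1=0 -> 0000
Step 4: G0=G0&G3=0&0=0 G1=NOT G1=NOT 0=1 G2=G3=0 G3=G0&G2=0&0=0 -> 0100
Step 5: G0=G0&G3=0&0=0 G1=NOT G1=NOT 1=0 G2=G3=0 G3=G0&G2=0&0=0 -> 0000

0000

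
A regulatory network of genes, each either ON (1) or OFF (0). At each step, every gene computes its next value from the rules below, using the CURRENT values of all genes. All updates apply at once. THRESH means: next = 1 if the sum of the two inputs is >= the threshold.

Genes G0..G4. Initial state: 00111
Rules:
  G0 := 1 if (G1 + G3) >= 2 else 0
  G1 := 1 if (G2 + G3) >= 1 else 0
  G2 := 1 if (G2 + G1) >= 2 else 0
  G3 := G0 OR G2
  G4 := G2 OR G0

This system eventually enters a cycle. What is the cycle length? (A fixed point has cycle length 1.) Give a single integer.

Answer: 1

Derivation:
Step 0: 00111
Step 1: G0=(0+1>=2)=0 G1=(1+1>=1)=1 G2=(1+0>=2)=0 G3=G0|G2=0|1=1 G4=G2|G0=1|0=1 -> 01011
Step 2: G0=(1+1>=2)=1 G1=(0+1>=1)=1 G2=(0+1>=2)=0 G3=G0|G2=0|0=0 G4=G2|G0=0|0=0 -> 11000
Step 3: G0=(1+0>=2)=0 G1=(0+0>=1)=0 G2=(0+1>=2)=0 G3=G0|G2=1|0=1 G4=G2|G0=0|1=1 -> 00011
Step 4: G0=(0+1>=2)=0 G1=(0+1>=1)=1 G2=(0+0>=2)=0 G3=G0|G2=0|0=0 G4=G2|G0=0|0=0 -> 01000
Step 5: G0=(1+0>=2)=0 G1=(0+0>=1)=0 G2=(0+1>=2)=0 G3=G0|G2=0|0=0 G4=G2|G0=0|0=0 -> 00000
Step 6: G0=(0+0>=2)=0 G1=(0+0>=1)=0 G2=(0+0>=2)=0 G3=G0|G2=0|0=0 G4=G2|G0=0|0=0 -> 00000
State from step 6 equals state from step 5 -> cycle length 1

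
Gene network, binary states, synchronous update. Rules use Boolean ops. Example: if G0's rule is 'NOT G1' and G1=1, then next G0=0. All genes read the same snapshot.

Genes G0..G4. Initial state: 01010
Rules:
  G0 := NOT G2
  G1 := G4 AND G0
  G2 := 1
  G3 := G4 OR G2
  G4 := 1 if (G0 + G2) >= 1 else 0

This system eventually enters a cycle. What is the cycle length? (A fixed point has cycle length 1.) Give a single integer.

Answer: 1

Derivation:
Step 0: 01010
Step 1: G0=NOT G2=NOT 0=1 G1=G4&G0=0&0=0 G2=1(const) G3=G4|G2=0|0=0 G4=(0+0>=1)=0 -> 10100
Step 2: G0=NOT G2=NOT 1=0 G1=G4&G0=0&1=0 G2=1(const) G3=G4|G2=0|1=1 G4=(1+1>=1)=1 -> 00111
Step 3: G0=NOT G2=NOT 1=0 G1=G4&G0=1&0=0 G2=1(const) G3=G4|G2=1|1=1 G4=(0+1>=1)=1 -> 00111
State from step 3 equals state from step 2 -> cycle length 1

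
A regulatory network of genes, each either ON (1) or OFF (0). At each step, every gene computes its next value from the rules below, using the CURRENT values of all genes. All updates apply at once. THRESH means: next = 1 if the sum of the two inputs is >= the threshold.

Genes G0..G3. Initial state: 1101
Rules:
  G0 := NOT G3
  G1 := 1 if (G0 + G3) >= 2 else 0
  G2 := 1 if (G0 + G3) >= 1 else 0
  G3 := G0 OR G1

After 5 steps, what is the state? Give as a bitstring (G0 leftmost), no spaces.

Step 1: G0=NOT G3=NOT 1=0 G1=(1+1>=2)=1 G2=(1+1>=1)=1 G3=G0|G1=1|1=1 -> 0111
Step 2: G0=NOT G3=NOT 1=0 G1=(0+1>=2)=0 G2=(0+1>=1)=1 G3=G0|G1=0|1=1 -> 0011
Step 3: G0=NOT G3=NOT 1=0 G1=(0+1>=2)=0 G2=(0+1>=1)=1 G3=G0|G1=0|0=0 -> 0010
Step 4: G0=NOT G3=NOT 0=1 G1=(0+0>=2)=0 G2=(0+0>=1)=0 G3=G0|G1=0|0=0 -> 1000
Step 5: G0=NOT G3=NOT 0=1 G1=(1+0>=2)=0 G2=(1+0>=1)=1 G3=G0|G1=1|0=1 -> 1011

1011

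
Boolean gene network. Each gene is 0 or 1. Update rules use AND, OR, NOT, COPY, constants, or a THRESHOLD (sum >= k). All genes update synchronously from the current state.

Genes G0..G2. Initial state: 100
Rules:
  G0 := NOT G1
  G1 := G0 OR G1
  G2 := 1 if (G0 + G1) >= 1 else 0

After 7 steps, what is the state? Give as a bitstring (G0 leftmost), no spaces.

Step 1: G0=NOT G1=NOT 0=1 G1=G0|G1=1|0=1 G2=(1+0>=1)=1 -> 111
Step 2: G0=NOT G1=NOT 1=0 G1=G0|G1=1|1=1 G2=(1+1>=1)=1 -> 011
Step 3: G0=NOT G1=NOT 1=0 G1=G0|G1=0|1=1 G2=(0+1>=1)=1 -> 011
Step 4: G0=NOT G1=NOT 1=0 G1=G0|G1=0|1=1 G2=(0+1>=1)=1 -> 011
Step 5: G0=NOT G1=NOT 1=0 G1=G0|G1=0|1=1 G2=(0+1>=1)=1 -> 011
Step 6: G0=NOT G1=NOT 1=0 G1=G0|G1=0|1=1 G2=(0+1>=1)=1 -> 011
Step 7: G0=NOT G1=NOT 1=0 G1=G0|G1=0|1=1 G2=(0+1>=1)=1 -> 011

011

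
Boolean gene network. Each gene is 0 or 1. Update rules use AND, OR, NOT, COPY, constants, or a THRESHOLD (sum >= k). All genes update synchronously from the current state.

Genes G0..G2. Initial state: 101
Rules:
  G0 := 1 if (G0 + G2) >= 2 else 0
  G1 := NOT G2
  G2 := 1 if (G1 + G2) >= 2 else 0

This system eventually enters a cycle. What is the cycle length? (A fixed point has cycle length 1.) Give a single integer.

Answer: 1

Derivation:
Step 0: 101
Step 1: G0=(1+1>=2)=1 G1=NOT G2=NOT 1=0 G2=(0+1>=2)=0 -> 100
Step 2: G0=(1+0>=2)=0 G1=NOT G2=NOT 0=1 G2=(0+0>=2)=0 -> 010
Step 3: G0=(0+0>=2)=0 G1=NOT G2=NOT 0=1 G2=(1+0>=2)=0 -> 010
State from step 3 equals state from step 2 -> cycle length 1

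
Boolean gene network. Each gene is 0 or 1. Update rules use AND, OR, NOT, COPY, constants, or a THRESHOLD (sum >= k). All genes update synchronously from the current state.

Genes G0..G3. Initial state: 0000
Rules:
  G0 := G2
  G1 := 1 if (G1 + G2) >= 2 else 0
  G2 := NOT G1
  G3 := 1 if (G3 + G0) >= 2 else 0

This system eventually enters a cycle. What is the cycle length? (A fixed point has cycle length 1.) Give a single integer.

Step 0: 0000
Step 1: G0=G2=0 G1=(0+0>=2)=0 G2=NOT G1=NOT 0=1 G3=(0+0>=2)=0 -> 0010
Step 2: G0=G2=1 G1=(0+1>=2)=0 G2=NOT G1=NOT 0=1 G3=(0+0>=2)=0 -> 1010
Step 3: G0=G2=1 G1=(0+1>=2)=0 G2=NOT G1=NOT 0=1 G3=(0+1>=2)=0 -> 1010
State from step 3 equals state from step 2 -> cycle length 1

Answer: 1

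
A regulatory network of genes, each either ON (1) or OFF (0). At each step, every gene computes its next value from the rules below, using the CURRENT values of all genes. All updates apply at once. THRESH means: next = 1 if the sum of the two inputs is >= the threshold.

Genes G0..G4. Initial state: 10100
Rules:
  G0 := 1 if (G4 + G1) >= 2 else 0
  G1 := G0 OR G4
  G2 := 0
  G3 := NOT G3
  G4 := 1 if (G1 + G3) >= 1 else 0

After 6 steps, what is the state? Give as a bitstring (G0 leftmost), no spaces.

Step 1: G0=(0+0>=2)=0 G1=G0|G4=1|0=1 G2=0(const) G3=NOT G3=NOT 0=1 G4=(0+0>=1)=0 -> 01010
Step 2: G0=(0+1>=2)=0 G1=G0|G4=0|0=0 G2=0(const) G3=NOT G3=NOT 1=0 G4=(1+1>=1)=1 -> 00001
Step 3: G0=(1+0>=2)=0 G1=G0|G4=0|1=1 G2=0(const) G3=NOT G3=NOT 0=1 G4=(0+0>=1)=0 -> 01010
Step 4: G0=(0+1>=2)=0 G1=G0|G4=0|0=0 G2=0(const) G3=NOT G3=NOT 1=0 G4=(1+1>=1)=1 -> 00001
Step 5: G0=(1+0>=2)=0 G1=G0|G4=0|1=1 G2=0(const) G3=NOT G3=NOT 0=1 G4=(0+0>=1)=0 -> 01010
Step 6: G0=(0+1>=2)=0 G1=G0|G4=0|0=0 G2=0(const) G3=NOT G3=NOT 1=0 G4=(1+1>=1)=1 -> 00001

00001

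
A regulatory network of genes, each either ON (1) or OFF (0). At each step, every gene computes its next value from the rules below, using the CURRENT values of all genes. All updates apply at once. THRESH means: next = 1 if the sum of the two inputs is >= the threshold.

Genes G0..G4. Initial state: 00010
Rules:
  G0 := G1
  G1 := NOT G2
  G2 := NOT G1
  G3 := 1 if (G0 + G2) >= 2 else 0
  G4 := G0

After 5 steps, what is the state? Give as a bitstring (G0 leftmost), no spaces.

Step 1: G0=G1=0 G1=NOT G2=NOT 0=1 G2=NOT G1=NOT 0=1 G3=(0+0>=2)=0 G4=G0=0 -> 01100
Step 2: G0=G1=1 G1=NOT G2=NOT 1=0 G2=NOT G1=NOT 1=0 G3=(0+1>=2)=0 G4=G0=0 -> 10000
Step 3: G0=G1=0 G1=NOT G2=NOT 0=1 G2=NOT G1=NOT 0=1 G3=(1+0>=2)=0 G4=G0=1 -> 01101
Step 4: G0=G1=1 G1=NOT G2=NOT 1=0 G2=NOT G1=NOT 1=0 G3=(0+1>=2)=0 G4=G0=0 -> 10000
Step 5: G0=G1=0 G1=NOT G2=NOT 0=1 G2=NOT G1=NOT 0=1 G3=(1+0>=2)=0 G4=G0=1 -> 01101

01101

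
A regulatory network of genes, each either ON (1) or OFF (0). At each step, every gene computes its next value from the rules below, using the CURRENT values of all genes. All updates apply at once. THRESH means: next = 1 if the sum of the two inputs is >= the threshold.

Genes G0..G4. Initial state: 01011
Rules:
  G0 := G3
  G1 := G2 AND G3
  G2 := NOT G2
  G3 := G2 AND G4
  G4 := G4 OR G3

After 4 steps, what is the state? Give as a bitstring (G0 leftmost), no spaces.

Step 1: G0=G3=1 G1=G2&G3=0&1=0 G2=NOT G2=NOT 0=1 G3=G2&G4=0&1=0 G4=G4|G3=1|1=1 -> 10101
Step 2: G0=G3=0 G1=G2&G3=1&0=0 G2=NOT G2=NOT 1=0 G3=G2&G4=1&1=1 G4=G4|G3=1|0=1 -> 00011
Step 3: G0=G3=1 G1=G2&G3=0&1=0 G2=NOT G2=NOT 0=1 G3=G2&G4=0&1=0 G4=G4|G3=1|1=1 -> 10101
Step 4: G0=G3=0 G1=G2&G3=1&0=0 G2=NOT G2=NOT 1=0 G3=G2&G4=1&1=1 G4=G4|G3=1|0=1 -> 00011

00011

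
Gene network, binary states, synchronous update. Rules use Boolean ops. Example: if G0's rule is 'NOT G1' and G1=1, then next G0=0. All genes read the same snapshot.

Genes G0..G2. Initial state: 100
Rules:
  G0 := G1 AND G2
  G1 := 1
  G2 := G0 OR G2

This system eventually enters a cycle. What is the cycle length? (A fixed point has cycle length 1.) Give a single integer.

Step 0: 100
Step 1: G0=G1&G2=0&0=0 G1=1(const) G2=G0|G2=1|0=1 -> 011
Step 2: G0=G1&G2=1&1=1 G1=1(const) G2=G0|G2=0|1=1 -> 111
Step 3: G0=G1&G2=1&1=1 G1=1(const) G2=G0|G2=1|1=1 -> 111
State from step 3 equals state from step 2 -> cycle length 1

Answer: 1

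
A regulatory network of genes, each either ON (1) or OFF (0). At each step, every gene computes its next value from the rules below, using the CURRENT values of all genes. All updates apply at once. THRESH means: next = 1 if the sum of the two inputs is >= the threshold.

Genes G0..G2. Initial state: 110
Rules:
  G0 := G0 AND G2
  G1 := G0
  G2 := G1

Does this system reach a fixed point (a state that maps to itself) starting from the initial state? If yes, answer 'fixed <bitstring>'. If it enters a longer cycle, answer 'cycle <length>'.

Step 0: 110
Step 1: G0=G0&G2=1&0=0 G1=G0=1 G2=G1=1 -> 011
Step 2: G0=G0&G2=0&1=0 G1=G0=0 G2=G1=1 -> 001
Step 3: G0=G0&G2=0&1=0 G1=G0=0 G2=G1=0 -> 000
Step 4: G0=G0&G2=0&0=0 G1=G0=0 G2=G1=0 -> 000
Fixed point reached at step 3: 000

Answer: fixed 000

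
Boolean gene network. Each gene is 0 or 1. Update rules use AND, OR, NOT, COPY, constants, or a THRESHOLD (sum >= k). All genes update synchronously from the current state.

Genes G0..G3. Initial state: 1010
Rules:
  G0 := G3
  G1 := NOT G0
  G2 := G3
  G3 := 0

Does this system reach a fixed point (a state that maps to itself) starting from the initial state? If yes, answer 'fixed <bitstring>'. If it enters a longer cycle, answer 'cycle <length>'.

Answer: fixed 0100

Derivation:
Step 0: 1010
Step 1: G0=G3=0 G1=NOT G0=NOT 1=0 G2=G3=0 G3=0(const) -> 0000
Step 2: G0=G3=0 G1=NOT G0=NOT 0=1 G2=G3=0 G3=0(const) -> 0100
Step 3: G0=G3=0 G1=NOT G0=NOT 0=1 G2=G3=0 G3=0(const) -> 0100
Fixed point reached at step 2: 0100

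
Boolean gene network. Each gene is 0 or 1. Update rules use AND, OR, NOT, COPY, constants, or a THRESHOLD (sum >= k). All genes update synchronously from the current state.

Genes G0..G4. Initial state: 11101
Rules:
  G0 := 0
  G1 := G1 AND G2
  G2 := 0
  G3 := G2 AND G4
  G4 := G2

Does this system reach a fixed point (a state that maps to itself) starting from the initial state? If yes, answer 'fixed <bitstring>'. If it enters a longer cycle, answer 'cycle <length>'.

Step 0: 11101
Step 1: G0=0(const) G1=G1&G2=1&1=1 G2=0(const) G3=G2&G4=1&1=1 G4=G2=1 -> 01011
Step 2: G0=0(const) G1=G1&G2=1&0=0 G2=0(const) G3=G2&G4=0&1=0 G4=G2=0 -> 00000
Step 3: G0=0(const) G1=G1&G2=0&0=0 G2=0(const) G3=G2&G4=0&0=0 G4=G2=0 -> 00000
Fixed point reached at step 2: 00000

Answer: fixed 00000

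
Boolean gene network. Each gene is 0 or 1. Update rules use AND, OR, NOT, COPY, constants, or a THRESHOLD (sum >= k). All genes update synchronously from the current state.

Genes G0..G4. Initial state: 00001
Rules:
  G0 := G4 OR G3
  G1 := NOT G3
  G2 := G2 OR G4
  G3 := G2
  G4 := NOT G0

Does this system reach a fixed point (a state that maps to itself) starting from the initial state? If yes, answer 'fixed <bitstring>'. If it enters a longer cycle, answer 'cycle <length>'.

Step 0: 00001
Step 1: G0=G4|G3=1|0=1 G1=NOT G3=NOT 0=1 G2=G2|G4=0|1=1 G3=G2=0 G4=NOT G0=NOT 0=1 -> 11101
Step 2: G0=G4|G3=1|0=1 G1=NOT G3=NOT 0=1 G2=G2|G4=1|1=1 G3=G2=1 G4=NOT G0=NOT 1=0 -> 11110
Step 3: G0=G4|G3=0|1=1 G1=NOT G3=NOT 1=0 G2=G2|G4=1|0=1 G3=G2=1 G4=NOT G0=NOT 1=0 -> 10110
Step 4: G0=G4|G3=0|1=1 G1=NOT G3=NOT 1=0 G2=G2|G4=1|0=1 G3=G2=1 G4=NOT G0=NOT 1=0 -> 10110
Fixed point reached at step 3: 10110

Answer: fixed 10110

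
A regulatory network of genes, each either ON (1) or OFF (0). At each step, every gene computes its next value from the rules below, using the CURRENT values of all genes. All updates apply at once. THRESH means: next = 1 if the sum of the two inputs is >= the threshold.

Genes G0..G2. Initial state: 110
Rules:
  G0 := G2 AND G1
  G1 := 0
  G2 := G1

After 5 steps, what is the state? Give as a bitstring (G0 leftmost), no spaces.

Step 1: G0=G2&G1=0&1=0 G1=0(const) G2=G1=1 -> 001
Step 2: G0=G2&G1=1&0=0 G1=0(const) G2=G1=0 -> 000
Step 3: G0=G2&G1=0&0=0 G1=0(const) G2=G1=0 -> 000
Step 4: G0=G2&G1=0&0=0 G1=0(const) G2=G1=0 -> 000
Step 5: G0=G2&G1=0&0=0 G1=0(const) G2=G1=0 -> 000

000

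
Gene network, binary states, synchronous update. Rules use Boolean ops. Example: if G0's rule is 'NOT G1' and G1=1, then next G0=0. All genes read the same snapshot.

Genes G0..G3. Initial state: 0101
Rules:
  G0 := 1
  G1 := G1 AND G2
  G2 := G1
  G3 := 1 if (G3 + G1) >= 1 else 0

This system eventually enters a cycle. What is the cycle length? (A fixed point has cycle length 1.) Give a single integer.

Answer: 1

Derivation:
Step 0: 0101
Step 1: G0=1(const) G1=G1&G2=1&0=0 G2=G1=1 G3=(1+1>=1)=1 -> 1011
Step 2: G0=1(const) G1=G1&G2=0&1=0 G2=G1=0 G3=(1+0>=1)=1 -> 1001
Step 3: G0=1(const) G1=G1&G2=0&0=0 G2=G1=0 G3=(1+0>=1)=1 -> 1001
State from step 3 equals state from step 2 -> cycle length 1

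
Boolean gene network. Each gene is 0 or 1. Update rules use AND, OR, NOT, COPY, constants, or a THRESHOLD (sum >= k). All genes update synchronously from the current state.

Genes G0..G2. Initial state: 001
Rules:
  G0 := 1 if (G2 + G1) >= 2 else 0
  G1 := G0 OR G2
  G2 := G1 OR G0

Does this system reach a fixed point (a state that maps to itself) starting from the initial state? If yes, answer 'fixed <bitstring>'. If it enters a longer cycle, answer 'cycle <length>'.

Step 0: 001
Step 1: G0=(1+0>=2)=0 G1=G0|G2=0|1=1 G2=G1|G0=0|0=0 -> 010
Step 2: G0=(0+1>=2)=0 G1=G0|G2=0|0=0 G2=G1|G0=1|0=1 -> 001
Cycle of length 2 starting at step 0 -> no fixed point

Answer: cycle 2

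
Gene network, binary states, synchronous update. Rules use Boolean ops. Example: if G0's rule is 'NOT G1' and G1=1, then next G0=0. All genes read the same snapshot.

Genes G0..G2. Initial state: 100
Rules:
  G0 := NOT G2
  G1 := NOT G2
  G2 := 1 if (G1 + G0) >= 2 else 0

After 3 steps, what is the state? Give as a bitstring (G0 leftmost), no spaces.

Step 1: G0=NOT G2=NOT 0=1 G1=NOT G2=NOT 0=1 G2=(0+1>=2)=0 -> 110
Step 2: G0=NOT G2=NOT 0=1 G1=NOT G2=NOT 0=1 G2=(1+1>=2)=1 -> 111
Step 3: G0=NOT G2=NOT 1=0 G1=NOT G2=NOT 1=0 G2=(1+1>=2)=1 -> 001

001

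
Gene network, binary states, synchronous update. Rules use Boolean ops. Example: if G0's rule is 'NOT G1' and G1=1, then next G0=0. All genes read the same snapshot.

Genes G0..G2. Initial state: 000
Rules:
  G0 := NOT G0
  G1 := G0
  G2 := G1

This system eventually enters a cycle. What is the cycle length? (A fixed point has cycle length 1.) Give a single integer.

Answer: 2

Derivation:
Step 0: 000
Step 1: G0=NOT G0=NOT 0=1 G1=G0=0 G2=G1=0 -> 100
Step 2: G0=NOT G0=NOT 1=0 G1=G0=1 G2=G1=0 -> 010
Step 3: G0=NOT G0=NOT 0=1 G1=G0=0 G2=G1=1 -> 101
Step 4: G0=NOT G0=NOT 1=0 G1=G0=1 G2=G1=0 -> 010
State from step 4 equals state from step 2 -> cycle length 2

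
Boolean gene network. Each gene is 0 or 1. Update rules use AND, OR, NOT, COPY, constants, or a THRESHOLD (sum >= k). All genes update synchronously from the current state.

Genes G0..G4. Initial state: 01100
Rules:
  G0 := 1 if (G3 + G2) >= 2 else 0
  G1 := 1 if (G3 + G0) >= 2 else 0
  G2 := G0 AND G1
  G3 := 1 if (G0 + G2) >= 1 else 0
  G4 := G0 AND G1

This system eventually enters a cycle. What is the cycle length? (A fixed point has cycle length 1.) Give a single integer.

Answer: 1

Derivation:
Step 0: 01100
Step 1: G0=(0+1>=2)=0 G1=(0+0>=2)=0 G2=G0&G1=0&1=0 G3=(0+1>=1)=1 G4=G0&G1=0&1=0 -> 00010
Step 2: G0=(1+0>=2)=0 G1=(1+0>=2)=0 G2=G0&G1=0&0=0 G3=(0+0>=1)=0 G4=G0&G1=0&0=0 -> 00000
Step 3: G0=(0+0>=2)=0 G1=(0+0>=2)=0 G2=G0&G1=0&0=0 G3=(0+0>=1)=0 G4=G0&G1=0&0=0 -> 00000
State from step 3 equals state from step 2 -> cycle length 1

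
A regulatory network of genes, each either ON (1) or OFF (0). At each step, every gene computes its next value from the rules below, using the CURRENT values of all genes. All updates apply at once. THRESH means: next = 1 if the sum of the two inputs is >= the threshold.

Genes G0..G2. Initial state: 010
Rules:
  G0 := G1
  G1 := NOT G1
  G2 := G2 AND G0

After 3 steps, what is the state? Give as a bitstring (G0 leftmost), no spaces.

Step 1: G0=G1=1 G1=NOT G1=NOT 1=0 G2=G2&G0=0&0=0 -> 100
Step 2: G0=G1=0 G1=NOT G1=NOT 0=1 G2=G2&G0=0&1=0 -> 010
Step 3: G0=G1=1 G1=NOT G1=NOT 1=0 G2=G2&G0=0&0=0 -> 100

100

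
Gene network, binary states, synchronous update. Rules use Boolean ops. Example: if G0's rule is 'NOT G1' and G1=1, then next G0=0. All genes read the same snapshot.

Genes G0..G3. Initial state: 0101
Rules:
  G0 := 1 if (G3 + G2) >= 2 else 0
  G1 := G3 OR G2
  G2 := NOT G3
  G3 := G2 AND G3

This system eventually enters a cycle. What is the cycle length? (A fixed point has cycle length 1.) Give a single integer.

Answer: 1

Derivation:
Step 0: 0101
Step 1: G0=(1+0>=2)=0 G1=G3|G2=1|0=1 G2=NOT G3=NOT 1=0 G3=G2&G3=0&1=0 -> 0100
Step 2: G0=(0+0>=2)=0 G1=G3|G2=0|0=0 G2=NOT G3=NOT 0=1 G3=G2&G3=0&0=0 -> 0010
Step 3: G0=(0+1>=2)=0 G1=G3|G2=0|1=1 G2=NOT G3=NOT 0=1 G3=G2&G3=1&0=0 -> 0110
Step 4: G0=(0+1>=2)=0 G1=G3|G2=0|1=1 G2=NOT G3=NOT 0=1 G3=G2&G3=1&0=0 -> 0110
State from step 4 equals state from step 3 -> cycle length 1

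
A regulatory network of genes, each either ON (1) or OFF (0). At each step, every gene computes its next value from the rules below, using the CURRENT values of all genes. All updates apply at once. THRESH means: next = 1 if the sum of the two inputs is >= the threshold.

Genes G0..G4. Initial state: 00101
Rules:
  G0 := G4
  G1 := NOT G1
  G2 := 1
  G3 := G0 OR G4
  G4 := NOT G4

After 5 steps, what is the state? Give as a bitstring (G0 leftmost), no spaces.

Step 1: G0=G4=1 G1=NOT G1=NOT 0=1 G2=1(const) G3=G0|G4=0|1=1 G4=NOT G4=NOT 1=0 -> 11110
Step 2: G0=G4=0 G1=NOT G1=NOT 1=0 G2=1(const) G3=G0|G4=1|0=1 G4=NOT G4=NOT 0=1 -> 00111
Step 3: G0=G4=1 G1=NOT G1=NOT 0=1 G2=1(const) G3=G0|G4=0|1=1 G4=NOT G4=NOT 1=0 -> 11110
Step 4: G0=G4=0 G1=NOT G1=NOT 1=0 G2=1(const) G3=G0|G4=1|0=1 G4=NOT G4=NOT 0=1 -> 00111
Step 5: G0=G4=1 G1=NOT G1=NOT 0=1 G2=1(const) G3=G0|G4=0|1=1 G4=NOT G4=NOT 1=0 -> 11110

11110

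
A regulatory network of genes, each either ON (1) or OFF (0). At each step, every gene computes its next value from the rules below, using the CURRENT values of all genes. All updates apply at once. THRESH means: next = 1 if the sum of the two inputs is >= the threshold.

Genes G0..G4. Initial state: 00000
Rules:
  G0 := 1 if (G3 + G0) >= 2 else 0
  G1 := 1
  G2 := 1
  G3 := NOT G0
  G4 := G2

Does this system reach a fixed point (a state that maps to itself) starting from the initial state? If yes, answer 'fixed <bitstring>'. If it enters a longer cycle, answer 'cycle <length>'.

Answer: fixed 01111

Derivation:
Step 0: 00000
Step 1: G0=(0+0>=2)=0 G1=1(const) G2=1(const) G3=NOT G0=NOT 0=1 G4=G2=0 -> 01110
Step 2: G0=(1+0>=2)=0 G1=1(const) G2=1(const) G3=NOT G0=NOT 0=1 G4=G2=1 -> 01111
Step 3: G0=(1+0>=2)=0 G1=1(const) G2=1(const) G3=NOT G0=NOT 0=1 G4=G2=1 -> 01111
Fixed point reached at step 2: 01111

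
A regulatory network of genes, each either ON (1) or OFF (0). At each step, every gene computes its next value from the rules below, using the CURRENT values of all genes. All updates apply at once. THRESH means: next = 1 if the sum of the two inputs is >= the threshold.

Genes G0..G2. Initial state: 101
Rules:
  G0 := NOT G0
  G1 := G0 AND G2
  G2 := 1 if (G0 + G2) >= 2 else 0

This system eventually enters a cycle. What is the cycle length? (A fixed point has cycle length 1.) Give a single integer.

Step 0: 101
Step 1: G0=NOT G0=NOT 1=0 G1=G0&G2=1&1=1 G2=(1+1>=2)=1 -> 011
Step 2: G0=NOT G0=NOT 0=1 G1=G0&G2=0&1=0 G2=(0+1>=2)=0 -> 100
Step 3: G0=NOT G0=NOT 1=0 G1=G0&G2=1&0=0 G2=(1+0>=2)=0 -> 000
Step 4: G0=NOT G0=NOT 0=1 G1=G0&G2=0&0=0 G2=(0+0>=2)=0 -> 100
State from step 4 equals state from step 2 -> cycle length 2

Answer: 2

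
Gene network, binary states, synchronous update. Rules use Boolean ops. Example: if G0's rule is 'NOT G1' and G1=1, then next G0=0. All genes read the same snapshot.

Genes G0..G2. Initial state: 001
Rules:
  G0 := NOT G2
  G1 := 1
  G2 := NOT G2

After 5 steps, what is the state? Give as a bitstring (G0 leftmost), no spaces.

Step 1: G0=NOT G2=NOT 1=0 G1=1(const) G2=NOT G2=NOT 1=0 -> 010
Step 2: G0=NOT G2=NOT 0=1 G1=1(const) G2=NOT G2=NOT 0=1 -> 111
Step 3: G0=NOT G2=NOT 1=0 G1=1(const) G2=NOT G2=NOT 1=0 -> 010
Step 4: G0=NOT G2=NOT 0=1 G1=1(const) G2=NOT G2=NOT 0=1 -> 111
Step 5: G0=NOT G2=NOT 1=0 G1=1(const) G2=NOT G2=NOT 1=0 -> 010

010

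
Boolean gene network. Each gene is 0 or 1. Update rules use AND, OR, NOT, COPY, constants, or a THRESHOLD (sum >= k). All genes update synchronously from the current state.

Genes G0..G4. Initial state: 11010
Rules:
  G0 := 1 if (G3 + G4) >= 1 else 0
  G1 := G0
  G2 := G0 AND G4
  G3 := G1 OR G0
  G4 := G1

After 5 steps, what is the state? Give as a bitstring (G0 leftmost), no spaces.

Step 1: G0=(1+0>=1)=1 G1=G0=1 G2=G0&G4=1&0=0 G3=G1|G0=1|1=1 G4=G1=1 -> 11011
Step 2: G0=(1+1>=1)=1 G1=G0=1 G2=G0&G4=1&1=1 G3=G1|G0=1|1=1 G4=G1=1 -> 11111
Step 3: G0=(1+1>=1)=1 G1=G0=1 G2=G0&G4=1&1=1 G3=G1|G0=1|1=1 G4=G1=1 -> 11111
Step 4: G0=(1+1>=1)=1 G1=G0=1 G2=G0&G4=1&1=1 G3=G1|G0=1|1=1 G4=G1=1 -> 11111
Step 5: G0=(1+1>=1)=1 G1=G0=1 G2=G0&G4=1&1=1 G3=G1|G0=1|1=1 G4=G1=1 -> 11111

11111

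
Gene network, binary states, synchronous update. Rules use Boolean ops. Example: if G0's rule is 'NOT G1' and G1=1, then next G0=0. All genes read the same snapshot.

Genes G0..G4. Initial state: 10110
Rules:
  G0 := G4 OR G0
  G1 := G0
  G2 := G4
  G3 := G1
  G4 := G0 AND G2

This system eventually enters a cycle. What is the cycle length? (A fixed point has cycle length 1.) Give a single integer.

Step 0: 10110
Step 1: G0=G4|G0=0|1=1 G1=G0=1 G2=G4=0 G3=G1=0 G4=G0&G2=1&1=1 -> 11001
Step 2: G0=G4|G0=1|1=1 G1=G0=1 G2=G4=1 G3=G1=1 G4=G0&G2=1&0=0 -> 11110
Step 3: G0=G4|G0=0|1=1 G1=G0=1 G2=G4=0 G3=G1=1 G4=G0&G2=1&1=1 -> 11011
Step 4: G0=G4|G0=1|1=1 G1=G0=1 G2=G4=1 G3=G1=1 G4=G0&G2=1&0=0 -> 11110
State from step 4 equals state from step 2 -> cycle length 2

Answer: 2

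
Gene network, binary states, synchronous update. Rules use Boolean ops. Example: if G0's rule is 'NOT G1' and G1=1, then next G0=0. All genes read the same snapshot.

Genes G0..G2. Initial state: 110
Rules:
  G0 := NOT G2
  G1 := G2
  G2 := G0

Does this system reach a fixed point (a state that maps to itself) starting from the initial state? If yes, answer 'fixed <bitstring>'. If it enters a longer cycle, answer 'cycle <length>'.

Answer: cycle 4

Derivation:
Step 0: 110
Step 1: G0=NOT G2=NOT 0=1 G1=G2=0 G2=G0=1 -> 101
Step 2: G0=NOT G2=NOT 1=0 G1=G2=1 G2=G0=1 -> 011
Step 3: G0=NOT G2=NOT 1=0 G1=G2=1 G2=G0=0 -> 010
Step 4: G0=NOT G2=NOT 0=1 G1=G2=0 G2=G0=0 -> 100
Step 5: G0=NOT G2=NOT 0=1 G1=G2=0 G2=G0=1 -> 101
Cycle of length 4 starting at step 1 -> no fixed point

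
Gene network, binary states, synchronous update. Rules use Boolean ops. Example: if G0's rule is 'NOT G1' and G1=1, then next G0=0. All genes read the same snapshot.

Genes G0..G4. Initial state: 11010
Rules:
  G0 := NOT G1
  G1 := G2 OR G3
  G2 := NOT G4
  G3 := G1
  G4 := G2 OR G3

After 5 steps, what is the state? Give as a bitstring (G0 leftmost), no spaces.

Step 1: G0=NOT G1=NOT 1=0 G1=G2|G3=0|1=1 G2=NOT G4=NOT 0=1 G3=G1=1 G4=G2|G3=0|1=1 -> 01111
Step 2: G0=NOT G1=NOT 1=0 G1=G2|G3=1|1=1 G2=NOT G4=NOT 1=0 G3=G1=1 G4=G2|G3=1|1=1 -> 01011
Step 3: G0=NOT G1=NOT 1=0 G1=G2|G3=0|1=1 G2=NOT G4=NOT 1=0 G3=G1=1 G4=G2|G3=0|1=1 -> 01011
Step 4: G0=NOT G1=NOT 1=0 G1=G2|G3=0|1=1 G2=NOT G4=NOT 1=0 G3=G1=1 G4=G2|G3=0|1=1 -> 01011
Step 5: G0=NOT G1=NOT 1=0 G1=G2|G3=0|1=1 G2=NOT G4=NOT 1=0 G3=G1=1 G4=G2|G3=0|1=1 -> 01011

01011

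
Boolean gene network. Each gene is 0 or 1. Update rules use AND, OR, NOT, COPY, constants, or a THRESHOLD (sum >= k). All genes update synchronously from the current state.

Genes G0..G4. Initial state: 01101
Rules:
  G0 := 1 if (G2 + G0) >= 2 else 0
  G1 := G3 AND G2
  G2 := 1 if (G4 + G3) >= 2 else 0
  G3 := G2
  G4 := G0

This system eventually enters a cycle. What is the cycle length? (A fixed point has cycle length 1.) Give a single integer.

Answer: 1

Derivation:
Step 0: 01101
Step 1: G0=(1+0>=2)=0 G1=G3&G2=0&1=0 G2=(1+0>=2)=0 G3=G2=1 G4=G0=0 -> 00010
Step 2: G0=(0+0>=2)=0 G1=G3&G2=1&0=0 G2=(0+1>=2)=0 G3=G2=0 G4=G0=0 -> 00000
Step 3: G0=(0+0>=2)=0 G1=G3&G2=0&0=0 G2=(0+0>=2)=0 G3=G2=0 G4=G0=0 -> 00000
State from step 3 equals state from step 2 -> cycle length 1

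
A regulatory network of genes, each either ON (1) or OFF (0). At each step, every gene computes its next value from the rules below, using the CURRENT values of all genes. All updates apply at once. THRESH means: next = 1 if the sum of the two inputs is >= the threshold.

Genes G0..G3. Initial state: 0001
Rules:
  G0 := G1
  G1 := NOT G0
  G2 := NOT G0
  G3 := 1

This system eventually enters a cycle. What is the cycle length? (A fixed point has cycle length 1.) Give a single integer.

Answer: 4

Derivation:
Step 0: 0001
Step 1: G0=G1=0 G1=NOT G0=NOT 0=1 G2=NOT G0=NOT 0=1 G3=1(const) -> 0111
Step 2: G0=G1=1 G1=NOT G0=NOT 0=1 G2=NOT G0=NOT 0=1 G3=1(const) -> 1111
Step 3: G0=G1=1 G1=NOT G0=NOT 1=0 G2=NOT G0=NOT 1=0 G3=1(const) -> 1001
Step 4: G0=G1=0 G1=NOT G0=NOT 1=0 G2=NOT G0=NOT 1=0 G3=1(const) -> 0001
State from step 4 equals state from step 0 -> cycle length 4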